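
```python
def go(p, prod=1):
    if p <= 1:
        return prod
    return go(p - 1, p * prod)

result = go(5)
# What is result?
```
Call trace:
go(p=5, prod=1)
  go(p=4, prod=5)
    go(p=3, prod=20)
      go(p=2, prod=60)
        go(p=1, prod=120)
        -> return 120
      -> return 120
    -> return 120
  -> return 120
-> return 120

Final answer: 120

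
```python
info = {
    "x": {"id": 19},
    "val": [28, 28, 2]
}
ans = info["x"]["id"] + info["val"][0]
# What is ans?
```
Trace:
  info={'x': {'id': 19}, 'val': [28, 28, 2]}
  info={'x': {'id': 19}, 'val': [28, 28, 2]}, ans=47

Final answer: 47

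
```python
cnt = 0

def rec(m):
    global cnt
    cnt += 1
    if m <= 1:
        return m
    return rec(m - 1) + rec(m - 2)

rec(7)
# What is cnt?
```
Call trace (a repeated sub-call is expanded the first time; later identical calls just restate its return value):
rec(m=7)
  rec(m=6)
    rec(m=5)
      rec(m=4)
        rec(m=3)
          rec(m=2)
            rec(m=1)
            -> return 1
            rec(m=0)
            -> return 0
          -> return 1
          rec(m=1)
          -> return 1
        -> return 2
        rec(m=2) -> return 1  (same call as traced above)
      -> return 3
      rec(m=3) -> return 2  (same call as traced above)
    -> return 5
    rec(m=4) -> return 3  (same call as traced above)
  -> return 8
  rec(m=5) -> return 5  (same call as traced above)
-> return 13

cnt is incremented once per call, so count the calls in each subtree. Let C(m) = number of calls made by rec(m).
C(0) = C(1) = 1 (base case, no recursion); C(m) = 1 + C(m - 1) + C(m - 2) otherwise.
C(2) = 1 + C(1) + C(0) = 1 + 1 + 1 = 3
C(3) = 1 + C(2) + C(1) = 1 + 3 + 1 = 5
C(4) = 1 + C(3) + C(2) = 1 + 5 + 3 = 9
C(5) = 1 + C(4) + C(3) = 1 + 9 + 5 = 15
C(6) = 1 + C(5) + C(4) = 1 + 15 + 9 = 25
C(7) = 1 + C(6) + C(5) = 1 + 25 + 15 = 41
cnt = C(7) = 41

Final answer: 41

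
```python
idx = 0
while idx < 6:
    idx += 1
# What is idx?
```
Trace:
  idx=0
  idx=1
  idx=2
  idx=3
  idx=4
  idx=5
  idx=6

Final answer: 6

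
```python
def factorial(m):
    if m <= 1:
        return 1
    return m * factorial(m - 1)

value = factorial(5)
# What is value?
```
Call trace:
factorial(m=5)
  factorial(m=4)
    factorial(m=3)
      factorial(m=2)
        factorial(m=1)
        -> return 1
      -> return 2
    -> return 6
  -> return 24
-> return 120

Final answer: 120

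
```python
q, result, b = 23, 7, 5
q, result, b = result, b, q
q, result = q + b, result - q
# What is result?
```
Trace:
  q=23, result=7, b=5
  q=7, result=5, b=23
  q=30, result=-2, b=23

Final answer: -2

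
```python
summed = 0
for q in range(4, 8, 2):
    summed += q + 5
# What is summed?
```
Trace:
  summed=0
  summed=9, q=4
  summed=20, q=6

Final answer: 20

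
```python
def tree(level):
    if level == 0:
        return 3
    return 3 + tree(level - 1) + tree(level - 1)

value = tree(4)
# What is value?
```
Call trace (a repeated sub-call is expanded the first time; later identical calls just restate its return value):
tree(level=4)
  tree(level=3)
    tree(level=2)
      tree(level=1)
        tree(level=0)
        -> return 3
        tree(level=0)
        -> return 3
      -> return 9
      tree(level=1) -> return 9  (same call as traced above)
    -> return 21
    tree(level=2) -> return 21  (same call as traced above)
  -> return 45
  tree(level=3) -> return 45  (same call as traced above)
-> return 93

Final answer: 93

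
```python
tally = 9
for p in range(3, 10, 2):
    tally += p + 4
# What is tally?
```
Trace:
  tally=9
  tally=16, p=3
  tally=25, p=5
  tally=36, p=7
  tally=49, p=9

Final answer: 49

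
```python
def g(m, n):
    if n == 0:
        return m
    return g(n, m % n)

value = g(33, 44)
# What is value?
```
Call trace:
g(m=33, n=44)
  g(m=44, n=33)
    g(m=33, n=11)
      g(m=11, n=0)
      -> return 11
    -> return 11
  -> return 11
-> return 11

Final answer: 11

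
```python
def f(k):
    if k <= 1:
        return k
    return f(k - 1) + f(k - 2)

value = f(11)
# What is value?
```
Call trace (a repeated sub-call is expanded the first time; later identical calls just restate its return value):
f(k=11)
  f(k=10)
    f(k=9)
      f(k=8)
        f(k=7)
          f(k=6)
            f(k=5)
              f(k=4)
                f(k=3)
                  f(k=2)
                    f(k=1)
                    -> return 1
                    f(k=0)
                    -> return 0
                  -> return 1
                  f(k=1)
                  -> return 1
                -> return 2
                f(k=2) -> return 1  (same call as traced above)
              -> return 3
              f(k=3) -> return 2  (same call as traced above)
            -> return 5
            f(k=4) -> return 3  (same call as traced above)
          -> return 8
          f(k=5) -> return 5  (same call as traced above)
        -> return 13
        f(k=6) -> return 8  (same call as traced above)
      -> return 21
      f(k=7) -> return 13  (same call as traced above)
    -> return 34
    f(k=8) -> return 21  (same call as traced above)
  -> return 55
  f(k=9) -> return 34  (same call as traced above)
-> return 89

Final answer: 89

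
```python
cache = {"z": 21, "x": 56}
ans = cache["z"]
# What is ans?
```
Trace:
  cache={'z': 21, 'x': 56}
  cache={'z': 21, 'x': 56}, ans=21

Final answer: 21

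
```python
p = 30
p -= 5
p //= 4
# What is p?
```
Trace:
  p=30
  p=25
  p=6

Final answer: 6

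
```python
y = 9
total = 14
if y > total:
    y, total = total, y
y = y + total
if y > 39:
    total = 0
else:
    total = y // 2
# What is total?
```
Trace:
  y=9
  y=9, total=14
  y=9, total=14
  y=23, total=14
  y=23, total=11

Final answer: 11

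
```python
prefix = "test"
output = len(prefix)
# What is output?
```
Trace:
  prefix='test'
  prefix='test', output=4

Final answer: 4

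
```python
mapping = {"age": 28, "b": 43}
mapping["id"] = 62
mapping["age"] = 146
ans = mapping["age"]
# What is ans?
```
Trace:
  mapping={'age': 28, 'b': 43}
  mapping={'age': 28, 'b': 43, 'id': 62}
  mapping={'age': 146, 'b': 43, 'id': 62}
  mapping={'age': 146, 'b': 43, 'id': 62}, ans=146

Final answer: 146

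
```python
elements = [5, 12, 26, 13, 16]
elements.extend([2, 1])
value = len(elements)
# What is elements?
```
Trace:
  elements=[5, 12, 26, 13, 16]
  elements=[5, 12, 26, 13, 16, 2, 1]
  elements=[5, 12, 26, 13, 16, 2, 1], value=7

Final answer: [5, 12, 26, 13, 16, 2, 1]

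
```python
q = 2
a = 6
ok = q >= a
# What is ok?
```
Trace:
  q=2
  q=2, a=6
  q=2, a=6, ok=False

Final answer: False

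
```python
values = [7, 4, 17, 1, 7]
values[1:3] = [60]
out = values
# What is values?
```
Trace:
  values=[7, 4, 17, 1, 7]
  values=[7, 60, 1, 7]
  values=[7, 60, 1, 7], out=[7, 60, 1, 7]

Final answer: [7, 60, 1, 7]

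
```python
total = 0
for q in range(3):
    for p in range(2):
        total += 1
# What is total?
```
Trace:
  total=0
  total=1, q=0, p=0
  total=2, q=0, p=1
  total=3, q=1, p=0
  total=4, q=1, p=1
  total=5, q=2, p=0
  total=6, q=2, p=1

Final answer: 6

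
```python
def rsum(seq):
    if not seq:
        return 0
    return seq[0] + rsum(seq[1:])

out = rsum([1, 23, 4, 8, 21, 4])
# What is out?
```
Call trace:
rsum(seq=[1, 23, 4, 8, 21, 4])
  rsum(seq=[23, 4, 8, 21, 4])
    rsum(seq=[4, 8, 21, 4])
      rsum(seq=[8, 21, 4])
        rsum(seq=[21, 4])
          rsum(seq=[4])
            rsum(seq=[])
            -> return 0
          -> return 4
        -> return 25
      -> return 33
    -> return 37
  -> return 60
-> return 61

Final answer: 61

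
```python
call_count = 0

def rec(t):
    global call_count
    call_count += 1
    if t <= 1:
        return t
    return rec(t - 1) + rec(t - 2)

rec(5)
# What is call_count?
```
Call trace (a repeated sub-call is expanded the first time; later identical calls just restate its return value):
rec(t=5)
  rec(t=4)
    rec(t=3)
      rec(t=2)
        rec(t=1)
        -> return 1
        rec(t=0)
        -> return 0
      -> return 1
      rec(t=1)
      -> return 1
    -> return 2
    rec(t=2) -> return 1  (same call as traced above)
  -> return 3
  rec(t=3) -> return 2  (same call as traced above)
-> return 5

call_count is incremented once per call, so count the calls in each subtree. Let C(t) = number of calls made by rec(t).
C(0) = C(1) = 1 (base case, no recursion); C(t) = 1 + C(t - 1) + C(t - 2) otherwise.
C(2) = 1 + C(1) + C(0) = 1 + 1 + 1 = 3
C(3) = 1 + C(2) + C(1) = 1 + 3 + 1 = 5
C(4) = 1 + C(3) + C(2) = 1 + 5 + 3 = 9
C(5) = 1 + C(4) + C(3) = 1 + 9 + 5 = 15
call_count = C(5) = 15

Final answer: 15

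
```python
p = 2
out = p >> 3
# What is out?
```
Trace:
  p=2
  p=2, out=0

Final answer: 0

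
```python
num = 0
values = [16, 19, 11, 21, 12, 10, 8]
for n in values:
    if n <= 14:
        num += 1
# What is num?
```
Trace:
  num=0
  num=0, n=16
  num=0, n=19
  num=1, n=11
  num=1, n=21
  num=2, n=12
  num=3, n=10
  num=4, n=8

Final answer: 4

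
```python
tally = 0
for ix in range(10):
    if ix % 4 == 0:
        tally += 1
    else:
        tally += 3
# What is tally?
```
Trace:
  tally=0
  tally=1, ix=0
  tally=4, ix=1
  tally=7, ix=2
  tally=10, ix=3
  tally=11, ix=4
  tally=14, ix=5
  tally=17, ix=6
  tally=20, ix=7
  tally=21, ix=8
  tally=24, ix=9

Final answer: 24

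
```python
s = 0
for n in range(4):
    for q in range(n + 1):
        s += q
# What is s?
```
Trace:
  s=0
  s=0, n=0, q=0
  s=0, n=1, q=0
  s=1, n=1, q=1
  s=1, n=2, q=0
  s=2, n=2, q=1
  s=4, n=2, q=2
  s=4, n=3, q=0
  s=5, n=3, q=1
  s=7, n=3, q=2
  s=10, n=3, q=3

Final answer: 10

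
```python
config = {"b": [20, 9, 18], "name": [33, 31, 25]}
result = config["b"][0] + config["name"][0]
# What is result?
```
Trace:
  config={'b': [20, 9, 18], 'name': [33, 31, 25]}
  config={'b': [20, 9, 18], 'name': [33, 31, 25]}, result=53

Final answer: 53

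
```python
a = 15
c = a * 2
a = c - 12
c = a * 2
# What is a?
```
Trace:
  a=15
  a=15, c=30
  a=18, c=30
  a=18, c=36

Final answer: 18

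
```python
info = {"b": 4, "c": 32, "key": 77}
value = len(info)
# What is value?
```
Trace:
  info={'b': 4, 'c': 32, 'key': 77}
  info={'b': 4, 'c': 32, 'key': 77}, value=3

Final answer: 3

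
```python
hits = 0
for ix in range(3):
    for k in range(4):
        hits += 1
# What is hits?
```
Trace:
  hits=0
  hits=1, ix=0, k=0
  hits=2, ix=0, k=1
  hits=3, ix=0, k=2
  hits=4, ix=0, k=3
  hits=5, ix=1, k=0
  hits=6, ix=1, k=1
  hits=7, ix=1, k=2
  hits=8, ix=1, k=3
  hits=9, ix=2, k=0
  hits=10, ix=2, k=1
  hits=11, ix=2, k=2
  hits=12, ix=2, k=3

Final answer: 12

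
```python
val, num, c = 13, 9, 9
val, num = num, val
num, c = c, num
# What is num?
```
Trace:
  val=13, num=9, c=9
  val=9, num=13, c=9
  val=9, num=9, c=13

Final answer: 9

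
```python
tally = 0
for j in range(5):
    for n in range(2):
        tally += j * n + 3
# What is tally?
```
Trace:
  tally=0
  tally=3, j=0, n=0
  tally=6, j=0, n=1
  tally=9, j=1, n=0
  tally=13, j=1, n=1
  tally=16, j=2, n=0
  tally=21, j=2, n=1
  tally=24, j=3, n=0
  tally=30, j=3, n=1
  tally=33, j=4, n=0
  tally=40, j=4, n=1

Final answer: 40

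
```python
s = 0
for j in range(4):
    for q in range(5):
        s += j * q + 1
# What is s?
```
Trace:
  s=0
  s=1, j=0, q=0
  s=2, j=0, q=1
  s=3, j=0, q=2
  s=4, j=0, q=3
  s=5, j=0, q=4
  s=6, j=1, q=0
  s=8, j=1, q=1
  s=11, j=1, q=2
  s=15, j=1, q=3
  s=20, j=1, q=4
  s=21, j=2, q=0
  s=24, j=2, q=1
  s=29, j=2, q=2
  s=36, j=2, q=3
  s=45, j=2, q=4
  s=46, j=3, q=0
  s=50, j=3, q=1
  s=57, j=3, q=2
  s=67, j=3, q=3
  s=80, j=3, q=4

Final answer: 80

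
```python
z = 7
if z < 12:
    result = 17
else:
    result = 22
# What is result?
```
Trace:
  z=7
  z=7, result=17

Final answer: 17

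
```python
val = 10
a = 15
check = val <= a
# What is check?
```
Trace:
  val=10
  val=10, a=15
  val=10, a=15, check=True

Final answer: True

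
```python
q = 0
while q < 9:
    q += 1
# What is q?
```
Trace:
  q=0
  q=1
  q=2
  q=3
  q=4
  q=5
  q=6
  q=7
  q=8
  q=9

Final answer: 9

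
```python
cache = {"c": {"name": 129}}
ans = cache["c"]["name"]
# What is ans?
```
Trace:
  cache={'c': {'name': 129}}
  cache={'c': {'name': 129}}, ans=129

Final answer: 129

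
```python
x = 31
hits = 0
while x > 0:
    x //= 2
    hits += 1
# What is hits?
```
Trace:
  x=31
  x=31, hits=0
  x=15, hits=1
  x=7, hits=2
  x=3, hits=3
  x=1, hits=4
  x=0, hits=5

Final answer: 5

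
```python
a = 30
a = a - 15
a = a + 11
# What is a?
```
Trace:
  a=30
  a=15
  a=26

Final answer: 26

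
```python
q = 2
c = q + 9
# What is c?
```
Trace:
  q=2
  q=2, c=11

Final answer: 11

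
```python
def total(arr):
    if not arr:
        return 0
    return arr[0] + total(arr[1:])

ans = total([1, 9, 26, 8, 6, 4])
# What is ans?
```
Call trace:
total(arr=[1, 9, 26, 8, 6, 4])
  total(arr=[9, 26, 8, 6, 4])
    total(arr=[26, 8, 6, 4])
      total(arr=[8, 6, 4])
        total(arr=[6, 4])
          total(arr=[4])
            total(arr=[])
            -> return 0
          -> return 4
        -> return 10
      -> return 18
    -> return 44
  -> return 53
-> return 54

Final answer: 54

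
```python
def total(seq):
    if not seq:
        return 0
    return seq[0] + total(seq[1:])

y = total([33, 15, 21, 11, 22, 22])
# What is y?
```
Call trace:
total(seq=[33, 15, 21, 11, 22, 22])
  total(seq=[15, 21, 11, 22, 22])
    total(seq=[21, 11, 22, 22])
      total(seq=[11, 22, 22])
        total(seq=[22, 22])
          total(seq=[22])
            total(seq=[])
            -> return 0
          -> return 22
        -> return 44
      -> return 55
    -> return 76
  -> return 91
-> return 124

Final answer: 124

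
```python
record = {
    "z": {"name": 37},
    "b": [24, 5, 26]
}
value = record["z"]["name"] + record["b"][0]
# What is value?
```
Trace:
  record={'z': {'name': 37}, 'b': [24, 5, 26]}
  record={'z': {'name': 37}, 'b': [24, 5, 26]}, value=61

Final answer: 61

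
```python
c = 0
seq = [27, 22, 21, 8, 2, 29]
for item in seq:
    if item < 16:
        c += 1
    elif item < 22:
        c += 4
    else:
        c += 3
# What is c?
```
Trace:
  c=0
  c=3, item=27
  c=6, item=22
  c=10, item=21
  c=11, item=8
  c=12, item=2
  c=15, item=29

Final answer: 15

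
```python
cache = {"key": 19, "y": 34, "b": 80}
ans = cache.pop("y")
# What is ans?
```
Trace:
  cache={'key': 19, 'y': 34, 'b': 80}
  cache={'key': 19, 'b': 80}, ans=34

Final answer: 34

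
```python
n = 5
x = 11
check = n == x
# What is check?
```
Trace:
  n=5
  n=5, x=11
  n=5, x=11, check=False

Final answer: False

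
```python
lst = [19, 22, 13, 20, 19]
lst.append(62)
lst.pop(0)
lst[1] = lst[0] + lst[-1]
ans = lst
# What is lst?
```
Trace:
  lst=[19, 22, 13, 20, 19]
  lst=[19, 22, 13, 20, 19, 62]
  lst=[22, 13, 20, 19, 62]
  lst=[22, 84, 20, 19, 62]
  lst=[22, 84, 20, 19, 62], ans=[22, 84, 20, 19, 62]

Final answer: [22, 84, 20, 19, 62]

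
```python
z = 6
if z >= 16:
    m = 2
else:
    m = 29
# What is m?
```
Trace:
  z=6
  z=6, m=29

Final answer: 29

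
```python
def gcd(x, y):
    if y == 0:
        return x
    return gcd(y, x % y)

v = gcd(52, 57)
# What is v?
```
Call trace:
gcd(x=52, y=57)
  gcd(x=57, y=52)
    gcd(x=52, y=5)
      gcd(x=5, y=2)
        gcd(x=2, y=1)
          gcd(x=1, y=0)
          -> return 1
        -> return 1
      -> return 1
    -> return 1
  -> return 1
-> return 1

Final answer: 1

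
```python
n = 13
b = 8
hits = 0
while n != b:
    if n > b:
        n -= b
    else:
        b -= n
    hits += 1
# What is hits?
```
Trace:
  n=13
  n=13, b=8
  n=13, b=8, hits=0
  n=5, b=8, hits=1
  n=5, b=3, hits=2
  n=2, b=3, hits=3
  n=2, b=1, hits=4
  n=1, b=1, hits=5

Final answer: 5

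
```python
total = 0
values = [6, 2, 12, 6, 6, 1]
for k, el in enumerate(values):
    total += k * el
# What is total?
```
Trace:
  total=0
  total=0, k=0, el=6
  total=2, k=1, el=2
  total=26, k=2, el=12
  total=44, k=3, el=6
  total=68, k=4, el=6
  total=73, k=5, el=1

Final answer: 73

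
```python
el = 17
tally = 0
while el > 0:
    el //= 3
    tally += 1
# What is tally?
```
Trace:
  el=17
  el=17, tally=0
  el=5, tally=1
  el=1, tally=2
  el=0, tally=3

Final answer: 3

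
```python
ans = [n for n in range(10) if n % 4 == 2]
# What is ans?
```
Trace:
  n=0
  n=1
  n=2
  n=3
  n=4
  n=5
  n=6
  n=7
  n=8
  n=9
  ans=[2, 6]

Final answer: [2, 6]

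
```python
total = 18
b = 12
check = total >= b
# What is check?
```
Trace:
  total=18
  total=18, b=12
  total=18, b=12, check=True

Final answer: True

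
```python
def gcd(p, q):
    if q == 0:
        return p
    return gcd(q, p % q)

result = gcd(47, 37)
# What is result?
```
Call trace:
gcd(p=47, q=37)
  gcd(p=37, q=10)
    gcd(p=10, q=7)
      gcd(p=7, q=3)
        gcd(p=3, q=1)
          gcd(p=1, q=0)
          -> return 1
        -> return 1
      -> return 1
    -> return 1
  -> return 1
-> return 1

Final answer: 1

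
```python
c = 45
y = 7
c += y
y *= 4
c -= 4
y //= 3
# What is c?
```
Trace:
  c=45
  c=45, y=7
  c=52, y=7
  c=52, y=28
  c=48, y=28
  c=48, y=9

Final answer: 48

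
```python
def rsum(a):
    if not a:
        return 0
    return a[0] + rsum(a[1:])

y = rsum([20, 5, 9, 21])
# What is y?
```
Call trace:
rsum(a=[20, 5, 9, 21])
  rsum(a=[5, 9, 21])
    rsum(a=[9, 21])
      rsum(a=[21])
        rsum(a=[])
        -> return 0
      -> return 21
    -> return 30
  -> return 35
-> return 55

Final answer: 55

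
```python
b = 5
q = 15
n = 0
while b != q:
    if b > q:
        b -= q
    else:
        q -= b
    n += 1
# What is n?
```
Trace:
  b=5
  b=5, q=15
  b=5, q=15, n=0
  b=5, q=10, n=1
  b=5, q=5, n=2

Final answer: 2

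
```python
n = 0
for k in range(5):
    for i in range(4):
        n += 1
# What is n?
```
Trace:
  n=0
  n=1, k=0, i=0
  n=2, k=0, i=1
  n=3, k=0, i=2
  n=4, k=0, i=3
  n=5, k=1, i=0
  n=6, k=1, i=1
  n=7, k=1, i=2
  n=8, k=1, i=3
  n=9, k=2, i=0
  n=10, k=2, i=1
  n=11, k=2, i=2
  n=12, k=2, i=3
  n=13, k=3, i=0
  n=14, k=3, i=1
  n=15, k=3, i=2
  n=16, k=3, i=3
  n=17, k=4, i=0
  n=18, k=4, i=1
  n=19, k=4, i=2
  n=20, k=4, i=3

Final answer: 20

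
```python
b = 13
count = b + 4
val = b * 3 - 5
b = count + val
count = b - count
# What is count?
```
Trace:
  b=13
  b=13, count=17
  b=13, count=17, val=34
  b=51, count=17, val=34
  b=51, count=34, val=34

Final answer: 34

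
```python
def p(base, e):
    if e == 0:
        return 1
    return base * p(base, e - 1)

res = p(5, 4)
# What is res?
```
Call trace:
p(base=5, e=4)
  p(base=5, e=3)
    p(base=5, e=2)
      p(base=5, e=1)
        p(base=5, e=0)
        -> return 1
      -> return 5
    -> return 25
  -> return 125
-> return 625

Final answer: 625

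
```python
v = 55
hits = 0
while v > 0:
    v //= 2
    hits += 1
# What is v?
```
Trace:
  v=55
  v=55, hits=0
  v=27, hits=1
  v=13, hits=2
  v=6, hits=3
  v=3, hits=4
  v=1, hits=5
  v=0, hits=6

Final answer: 0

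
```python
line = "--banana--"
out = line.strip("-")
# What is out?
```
Trace:
  line='--banana--'
  line='--banana--', out='banana'

Final answer: 'banana'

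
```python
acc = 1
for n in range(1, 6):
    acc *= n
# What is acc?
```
Trace:
  acc=1
  acc=1, n=1
  acc=2, n=2
  acc=6, n=3
  acc=24, n=4
  acc=120, n=5

Final answer: 120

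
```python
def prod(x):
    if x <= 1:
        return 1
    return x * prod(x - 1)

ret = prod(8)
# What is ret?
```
Call trace:
prod(x=8)
  prod(x=7)
    prod(x=6)
      prod(x=5)
        prod(x=4)
          prod(x=3)
            prod(x=2)
              prod(x=1)
              -> return 1
            -> return 2
          -> return 6
        -> return 24
      -> return 120
    -> return 720
  -> return 5040
-> return 40320

Final answer: 40320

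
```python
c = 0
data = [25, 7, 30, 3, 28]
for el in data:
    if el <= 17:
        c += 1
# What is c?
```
Trace:
  c=0
  c=0, el=25
  c=1, el=7
  c=1, el=30
  c=2, el=3
  c=2, el=28

Final answer: 2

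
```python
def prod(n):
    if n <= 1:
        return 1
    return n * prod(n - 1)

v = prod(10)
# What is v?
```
Call trace:
prod(n=10)
  prod(n=9)
    prod(n=8)
      prod(n=7)
        prod(n=6)
          prod(n=5)
            prod(n=4)
              prod(n=3)
                prod(n=2)
                  prod(n=1)
                  -> return 1
                -> return 2
              -> return 6
            -> return 24
          -> return 120
        -> return 720
      -> return 5040
    -> return 40320
  -> return 362880
-> return 3628800

Final answer: 3628800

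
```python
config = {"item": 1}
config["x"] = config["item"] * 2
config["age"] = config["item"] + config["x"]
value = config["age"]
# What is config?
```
Trace:
  config={'item': 1}
  config={'item': 1, 'x': 2}
  config={'item': 1, 'x': 2, 'age': 3}
  config={'item': 1, 'x': 2, 'age': 3}, value=3

Final answer: {'item': 1, 'x': 2, 'age': 3}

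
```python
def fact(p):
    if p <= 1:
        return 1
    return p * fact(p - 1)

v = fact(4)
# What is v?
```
Call trace:
fact(p=4)
  fact(p=3)
    fact(p=2)
      fact(p=1)
      -> return 1
    -> return 2
  -> return 6
-> return 24

Final answer: 24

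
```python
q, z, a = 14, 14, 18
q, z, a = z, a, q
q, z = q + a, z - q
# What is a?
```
Trace:
  q=14, z=14, a=18
  q=14, z=18, a=14
  q=28, z=4, a=14

Final answer: 14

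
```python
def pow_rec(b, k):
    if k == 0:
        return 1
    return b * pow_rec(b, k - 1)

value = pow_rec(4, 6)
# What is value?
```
Call trace:
pow_rec(b=4, k=6)
  pow_rec(b=4, k=5)
    pow_rec(b=4, k=4)
      pow_rec(b=4, k=3)
        pow_rec(b=4, k=2)
          pow_rec(b=4, k=1)
            pow_rec(b=4, k=0)
            -> return 1
          -> return 4
        -> return 16
      -> return 64
    -> return 256
  -> return 1024
-> return 4096

Final answer: 4096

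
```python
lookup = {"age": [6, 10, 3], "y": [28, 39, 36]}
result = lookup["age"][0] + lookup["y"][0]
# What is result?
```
Trace:
  lookup={'age': [6, 10, 3], 'y': [28, 39, 36]}
  lookup={'age': [6, 10, 3], 'y': [28, 39, 36]}, result=34

Final answer: 34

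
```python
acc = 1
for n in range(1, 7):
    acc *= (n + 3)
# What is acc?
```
Trace:
  acc=1
  acc=4, n=1
  acc=20, n=2
  acc=120, n=3
  acc=840, n=4
  acc=6720, n=5
  acc=60480, n=6

Final answer: 60480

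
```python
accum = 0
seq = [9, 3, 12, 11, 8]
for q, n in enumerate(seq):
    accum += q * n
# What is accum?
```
Trace:
  accum=0
  accum=0, q=0, n=9
  accum=3, q=1, n=3
  accum=27, q=2, n=12
  accum=60, q=3, n=11
  accum=92, q=4, n=8

Final answer: 92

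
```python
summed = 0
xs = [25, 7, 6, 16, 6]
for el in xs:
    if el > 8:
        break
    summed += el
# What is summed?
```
Trace:
  summed=0
  summed=0, el=25

Final answer: 0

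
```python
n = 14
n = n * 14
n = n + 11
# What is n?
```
Trace:
  n=14
  n=196
  n=207

Final answer: 207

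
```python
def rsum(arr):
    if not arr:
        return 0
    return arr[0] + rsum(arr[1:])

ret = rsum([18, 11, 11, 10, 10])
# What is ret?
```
Call trace:
rsum(arr=[18, 11, 11, 10, 10])
  rsum(arr=[11, 11, 10, 10])
    rsum(arr=[11, 10, 10])
      rsum(arr=[10, 10])
        rsum(arr=[10])
          rsum(arr=[])
          -> return 0
        -> return 10
      -> return 20
    -> return 31
  -> return 42
-> return 60

Final answer: 60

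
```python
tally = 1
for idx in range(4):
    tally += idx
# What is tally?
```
Trace:
  tally=1
  tally=1, idx=0
  tally=2, idx=1
  tally=4, idx=2
  tally=7, idx=3

Final answer: 7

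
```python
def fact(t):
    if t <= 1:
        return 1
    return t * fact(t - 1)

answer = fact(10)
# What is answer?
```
Call trace:
fact(t=10)
  fact(t=9)
    fact(t=8)
      fact(t=7)
        fact(t=6)
          fact(t=5)
            fact(t=4)
              fact(t=3)
                fact(t=2)
                  fact(t=1)
                  -> return 1
                -> return 2
              -> return 6
            -> return 24
          -> return 120
        -> return 720
      -> return 5040
    -> return 40320
  -> return 362880
-> return 3628800

Final answer: 3628800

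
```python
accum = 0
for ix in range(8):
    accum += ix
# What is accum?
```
Trace:
  accum=0
  accum=0, ix=0
  accum=1, ix=1
  accum=3, ix=2
  accum=6, ix=3
  accum=10, ix=4
  accum=15, ix=5
  accum=21, ix=6
  accum=28, ix=7

Final answer: 28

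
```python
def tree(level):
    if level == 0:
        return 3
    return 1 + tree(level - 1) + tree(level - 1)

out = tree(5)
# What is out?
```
Call trace (a repeated sub-call is expanded the first time; later identical calls just restate its return value):
tree(level=5)
  tree(level=4)
    tree(level=3)
      tree(level=2)
        tree(level=1)
          tree(level=0)
          -> return 3
          tree(level=0)
          -> return 3
        -> return 7
        tree(level=1) -> return 7  (same call as traced above)
      -> return 15
      tree(level=2) -> return 15  (same call as traced above)
    -> return 31
    tree(level=3) -> return 31  (same call as traced above)
  -> return 63
  tree(level=4) -> return 63  (same call as traced above)
-> return 127

Final answer: 127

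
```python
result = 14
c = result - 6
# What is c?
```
Trace:
  result=14
  result=14, c=8

Final answer: 8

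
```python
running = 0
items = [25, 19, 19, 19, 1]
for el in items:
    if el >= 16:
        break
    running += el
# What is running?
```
Trace:
  running=0
  running=0, el=25

Final answer: 0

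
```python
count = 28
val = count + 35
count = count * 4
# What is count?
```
Trace:
  count=28
  count=28, val=63
  count=112, val=63

Final answer: 112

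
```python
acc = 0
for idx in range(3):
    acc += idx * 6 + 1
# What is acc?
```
Trace:
  acc=0
  acc=1, idx=0
  acc=8, idx=1
  acc=21, idx=2

Final answer: 21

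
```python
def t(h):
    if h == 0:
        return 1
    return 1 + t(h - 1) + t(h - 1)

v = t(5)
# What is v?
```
Call trace (a repeated sub-call is expanded the first time; later identical calls just restate its return value):
t(h=5)
  t(h=4)
    t(h=3)
      t(h=2)
        t(h=1)
          t(h=0)
          -> return 1
          t(h=0)
          -> return 1
        -> return 3
        t(h=1) -> return 3  (same call as traced above)
      -> return 7
      t(h=2) -> return 7  (same call as traced above)
    -> return 15
    t(h=3) -> return 15  (same call as traced above)
  -> return 31
  t(h=4) -> return 31  (same call as traced above)
-> return 63

Final answer: 63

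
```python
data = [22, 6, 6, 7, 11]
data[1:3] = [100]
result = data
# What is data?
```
Trace:
  data=[22, 6, 6, 7, 11]
  data=[22, 100, 7, 11]
  data=[22, 100, 7, 11], result=[22, 100, 7, 11]

Final answer: [22, 100, 7, 11]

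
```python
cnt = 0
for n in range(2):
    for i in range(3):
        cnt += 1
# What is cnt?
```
Trace:
  cnt=0
  cnt=1, n=0, i=0
  cnt=2, n=0, i=1
  cnt=3, n=0, i=2
  cnt=4, n=1, i=0
  cnt=5, n=1, i=1
  cnt=6, n=1, i=2

Final answer: 6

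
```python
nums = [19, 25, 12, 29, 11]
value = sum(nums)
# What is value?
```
Trace:
  nums=[19, 25, 12, 29, 11]
  nums=[19, 25, 12, 29, 11], value=96

Final answer: 96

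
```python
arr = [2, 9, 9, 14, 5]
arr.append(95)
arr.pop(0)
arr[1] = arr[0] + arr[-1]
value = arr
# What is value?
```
Trace:
  arr=[2, 9, 9, 14, 5]
  arr=[2, 9, 9, 14, 5, 95]
  arr=[9, 9, 14, 5, 95]
  arr=[9, 104, 14, 5, 95]
  arr=[9, 104, 14, 5, 95], value=[9, 104, 14, 5, 95]

Final answer: [9, 104, 14, 5, 95]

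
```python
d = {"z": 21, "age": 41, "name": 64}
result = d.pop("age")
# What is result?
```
Trace:
  d={'z': 21, 'age': 41, 'name': 64}
  d={'z': 21, 'name': 64}, result=41

Final answer: 41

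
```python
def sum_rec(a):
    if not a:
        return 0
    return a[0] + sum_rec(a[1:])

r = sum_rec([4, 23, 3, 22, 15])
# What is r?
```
Call trace:
sum_rec(a=[4, 23, 3, 22, 15])
  sum_rec(a=[23, 3, 22, 15])
    sum_rec(a=[3, 22, 15])
      sum_rec(a=[22, 15])
        sum_rec(a=[15])
          sum_rec(a=[])
          -> return 0
        -> return 15
      -> return 37
    -> return 40
  -> return 63
-> return 67

Final answer: 67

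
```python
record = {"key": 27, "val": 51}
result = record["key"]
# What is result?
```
Trace:
  record={'key': 27, 'val': 51}
  record={'key': 27, 'val': 51}, result=27

Final answer: 27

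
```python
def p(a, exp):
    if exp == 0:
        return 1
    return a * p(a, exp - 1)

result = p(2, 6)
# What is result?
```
Call trace:
p(a=2, exp=6)
  p(a=2, exp=5)
    p(a=2, exp=4)
      p(a=2, exp=3)
        p(a=2, exp=2)
          p(a=2, exp=1)
            p(a=2, exp=0)
            -> return 1
          -> return 2
        -> return 4
      -> return 8
    -> return 16
  -> return 32
-> return 64

Final answer: 64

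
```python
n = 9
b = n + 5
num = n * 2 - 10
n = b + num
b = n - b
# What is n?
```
Trace:
  n=9
  n=9, b=14
  n=9, b=14, num=8
  n=22, b=14, num=8
  n=22, b=8, num=8

Final answer: 22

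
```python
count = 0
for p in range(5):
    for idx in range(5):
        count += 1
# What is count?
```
Trace:
  count=0
  count=1, p=0, idx=0
  count=2, p=0, idx=1
  count=3, p=0, idx=2
  count=4, p=0, idx=3
  count=5, p=0, idx=4
  count=6, p=1, idx=0
  count=7, p=1, idx=1
  count=8, p=1, idx=2
  count=9, p=1, idx=3
  count=10, p=1, idx=4
  count=11, p=2, idx=0
  count=12, p=2, idx=1
  count=13, p=2, idx=2
  count=14, p=2, idx=3
  count=15, p=2, idx=4
  count=16, p=3, idx=0
  count=17, p=3, idx=1
  count=18, p=3, idx=2
  count=19, p=3, idx=3
  count=20, p=3, idx=4
  count=21, p=4, idx=0
  count=22, p=4, idx=1
  count=23, p=4, idx=2
  count=24, p=4, idx=3
  count=25, p=4, idx=4

Final answer: 25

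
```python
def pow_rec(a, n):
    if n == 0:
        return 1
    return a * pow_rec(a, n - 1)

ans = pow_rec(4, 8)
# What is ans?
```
Call trace:
pow_rec(a=4, n=8)
  pow_rec(a=4, n=7)
    pow_rec(a=4, n=6)
      pow_rec(a=4, n=5)
        pow_rec(a=4, n=4)
          pow_rec(a=4, n=3)
            pow_rec(a=4, n=2)
              pow_rec(a=4, n=1)
                pow_rec(a=4, n=0)
                -> return 1
              -> return 4
            -> return 16
          -> return 64
        -> return 256
      -> return 1024
    -> return 4096
  -> return 16384
-> return 65536

Final answer: 65536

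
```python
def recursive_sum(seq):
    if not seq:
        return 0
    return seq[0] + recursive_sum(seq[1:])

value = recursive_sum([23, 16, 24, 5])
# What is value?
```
Call trace:
recursive_sum(seq=[23, 16, 24, 5])
  recursive_sum(seq=[16, 24, 5])
    recursive_sum(seq=[24, 5])
      recursive_sum(seq=[5])
        recursive_sum(seq=[])
        -> return 0
      -> return 5
    -> return 29
  -> return 45
-> return 68

Final answer: 68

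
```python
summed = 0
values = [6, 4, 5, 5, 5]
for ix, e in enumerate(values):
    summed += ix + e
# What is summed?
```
Trace:
  summed=0
  summed=6, ix=0, e=6
  summed=11, ix=1, e=4
  summed=18, ix=2, e=5
  summed=26, ix=3, e=5
  summed=35, ix=4, e=5

Final answer: 35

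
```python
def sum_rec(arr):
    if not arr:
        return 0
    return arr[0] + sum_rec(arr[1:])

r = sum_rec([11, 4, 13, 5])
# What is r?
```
Call trace:
sum_rec(arr=[11, 4, 13, 5])
  sum_rec(arr=[4, 13, 5])
    sum_rec(arr=[13, 5])
      sum_rec(arr=[5])
        sum_rec(arr=[])
        -> return 0
      -> return 5
    -> return 18
  -> return 22
-> return 33

Final answer: 33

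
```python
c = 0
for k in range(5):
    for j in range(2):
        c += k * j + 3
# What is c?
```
Trace:
  c=0
  c=3, k=0, j=0
  c=6, k=0, j=1
  c=9, k=1, j=0
  c=13, k=1, j=1
  c=16, k=2, j=0
  c=21, k=2, j=1
  c=24, k=3, j=0
  c=30, k=3, j=1
  c=33, k=4, j=0
  c=40, k=4, j=1

Final answer: 40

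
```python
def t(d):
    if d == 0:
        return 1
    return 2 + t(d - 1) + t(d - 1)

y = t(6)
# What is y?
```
Call trace (a repeated sub-call is expanded the first time; later identical calls just restate its return value):
t(d=6)
  t(d=5)
    t(d=4)
      t(d=3)
        t(d=2)
          t(d=1)
            t(d=0)
            -> return 1
            t(d=0)
            -> return 1
          -> return 4
          t(d=1) -> return 4  (same call as traced above)
        -> return 10
        t(d=2) -> return 10  (same call as traced above)
      -> return 22
      t(d=3) -> return 22  (same call as traced above)
    -> return 46
    t(d=4) -> return 46  (same call as traced above)
  -> return 94
  t(d=5) -> return 94  (same call as traced above)
-> return 190

Final answer: 190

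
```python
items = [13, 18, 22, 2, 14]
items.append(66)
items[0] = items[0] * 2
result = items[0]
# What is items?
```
Trace:
  items=[13, 18, 22, 2, 14]
  items=[13, 18, 22, 2, 14, 66]
  items=[26, 18, 22, 2, 14, 66]
  items=[26, 18, 22, 2, 14, 66], result=26

Final answer: [26, 18, 22, 2, 14, 66]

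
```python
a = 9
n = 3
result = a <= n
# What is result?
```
Trace:
  a=9
  a=9, n=3
  a=9, n=3, result=False

Final answer: False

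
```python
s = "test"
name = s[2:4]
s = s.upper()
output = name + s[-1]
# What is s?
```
Trace:
  s='test'
  s='test', name='st'
  s='TEST', name='st'
  s='TEST', name='st', output='stT'

Final answer: 'TEST'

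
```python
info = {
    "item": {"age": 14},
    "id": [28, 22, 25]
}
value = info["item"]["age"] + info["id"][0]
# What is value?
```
Trace:
  info={'item': {'age': 14}, 'id': [28, 22, 25]}
  info={'item': {'age': 14}, 'id': [28, 22, 25]}, value=42

Final answer: 42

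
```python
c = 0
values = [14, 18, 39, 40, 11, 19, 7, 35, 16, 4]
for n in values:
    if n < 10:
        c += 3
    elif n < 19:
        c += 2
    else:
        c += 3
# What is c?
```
Trace:
  c=0
  c=2, n=14
  c=4, n=18
  c=7, n=39
  c=10, n=40
  c=12, n=11
  c=15, n=19
  c=18, n=7
  c=21, n=35
  c=23, n=16
  c=26, n=4

Final answer: 26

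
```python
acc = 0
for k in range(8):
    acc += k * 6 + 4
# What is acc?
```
Trace:
  acc=0
  acc=4, k=0
  acc=14, k=1
  acc=30, k=2
  acc=52, k=3
  acc=80, k=4
  acc=114, k=5
  acc=154, k=6
  acc=200, k=7

Final answer: 200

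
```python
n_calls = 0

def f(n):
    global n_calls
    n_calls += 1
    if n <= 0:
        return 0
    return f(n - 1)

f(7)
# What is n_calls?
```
Call trace:
f(n=7)
  f(n=6)
    f(n=5)
      f(n=4)
        f(n=3)
          f(n=2)
            f(n=1)
              f(n=0)
              -> return 0
            -> return 0
          -> return 0
        -> return 0
      -> return 0
    -> return 0
  -> return 0
-> return 0

n_calls is incremented once per call. f is entered once for each n = 7, 6, 5, 4, 3, 2, 1, 0 (the n <= 0 call returns without recursing), i.e. 7 + 1 calls.
n_calls = 8

Final answer: 8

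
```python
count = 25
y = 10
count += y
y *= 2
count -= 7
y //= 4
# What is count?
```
Trace:
  count=25
  count=25, y=10
  count=35, y=10
  count=35, y=20
  count=28, y=20
  count=28, y=5

Final answer: 28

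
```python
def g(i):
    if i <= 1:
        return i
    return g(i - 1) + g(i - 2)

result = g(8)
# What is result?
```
Call trace (a repeated sub-call is expanded the first time; later identical calls just restate its return value):
g(i=8)
  g(i=7)
    g(i=6)
      g(i=5)
        g(i=4)
          g(i=3)
            g(i=2)
              g(i=1)
              -> return 1
              g(i=0)
              -> return 0
            -> return 1
            g(i=1)
            -> return 1
          -> return 2
          g(i=2) -> return 1  (same call as traced above)
        -> return 3
        g(i=3) -> return 2  (same call as traced above)
      -> return 5
      g(i=4) -> return 3  (same call as traced above)
    -> return 8
    g(i=5) -> return 5  (same call as traced above)
  -> return 13
  g(i=6) -> return 8  (same call as traced above)
-> return 21

Final answer: 21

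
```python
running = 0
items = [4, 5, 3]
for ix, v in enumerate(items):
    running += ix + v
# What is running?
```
Trace:
  running=0
  running=4, ix=0, v=4
  running=10, ix=1, v=5
  running=15, ix=2, v=3

Final answer: 15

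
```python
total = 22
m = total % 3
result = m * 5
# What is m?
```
Trace:
  total=22
  total=22, m=1
  total=22, m=1, result=5

Final answer: 1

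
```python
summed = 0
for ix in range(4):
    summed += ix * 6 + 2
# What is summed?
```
Trace:
  summed=0
  summed=2, ix=0
  summed=10, ix=1
  summed=24, ix=2
  summed=44, ix=3

Final answer: 44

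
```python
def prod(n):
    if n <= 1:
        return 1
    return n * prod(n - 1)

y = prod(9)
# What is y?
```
Call trace:
prod(n=9)
  prod(n=8)
    prod(n=7)
      prod(n=6)
        prod(n=5)
          prod(n=4)
            prod(n=3)
              prod(n=2)
                prod(n=1)
                -> return 1
              -> return 2
            -> return 6
          -> return 24
        -> return 120
      -> return 720
    -> return 5040
  -> return 40320
-> return 362880

Final answer: 362880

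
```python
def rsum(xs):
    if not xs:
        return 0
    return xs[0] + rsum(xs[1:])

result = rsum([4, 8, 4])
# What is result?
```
Call trace:
rsum(xs=[4, 8, 4])
  rsum(xs=[8, 4])
    rsum(xs=[4])
      rsum(xs=[])
      -> return 0
    -> return 4
  -> return 12
-> return 16

Final answer: 16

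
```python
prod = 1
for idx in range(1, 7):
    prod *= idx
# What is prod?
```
Trace:
  prod=1
  prod=1, idx=1
  prod=2, idx=2
  prod=6, idx=3
  prod=24, idx=4
  prod=120, idx=5
  prod=720, idx=6

Final answer: 720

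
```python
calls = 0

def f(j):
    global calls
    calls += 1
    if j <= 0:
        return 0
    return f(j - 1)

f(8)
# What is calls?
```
Call trace:
f(j=8)
  f(j=7)
    f(j=6)
      f(j=5)
        f(j=4)
          f(j=3)
            f(j=2)
              f(j=1)
                f(j=0)
                -> return 0
              -> return 0
            -> return 0
          -> return 0
        -> return 0
      -> return 0
    -> return 0
  -> return 0
-> return 0

calls is incremented once per call. f is entered once for each j = 8, 7, 6, 5, 4, 3, 2, 1, 0 (the j <= 0 call returns without recursing), i.e. 8 + 1 calls.
calls = 9

Final answer: 9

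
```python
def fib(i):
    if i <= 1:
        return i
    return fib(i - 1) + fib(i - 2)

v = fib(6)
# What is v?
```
Call trace (a repeated sub-call is expanded the first time; later identical calls just restate its return value):
fib(i=6)
  fib(i=5)
    fib(i=4)
      fib(i=3)
        fib(i=2)
          fib(i=1)
          -> return 1
          fib(i=0)
          -> return 0
        -> return 1
        fib(i=1)
        -> return 1
      -> return 2
      fib(i=2) -> return 1  (same call as traced above)
    -> return 3
    fib(i=3) -> return 2  (same call as traced above)
  -> return 5
  fib(i=4) -> return 3  (same call as traced above)
-> return 8

Final answer: 8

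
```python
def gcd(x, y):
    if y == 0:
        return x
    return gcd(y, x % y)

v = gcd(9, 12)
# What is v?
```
Call trace:
gcd(x=9, y=12)
  gcd(x=12, y=9)
    gcd(x=9, y=3)
      gcd(x=3, y=0)
      -> return 3
    -> return 3
  -> return 3
-> return 3

Final answer: 3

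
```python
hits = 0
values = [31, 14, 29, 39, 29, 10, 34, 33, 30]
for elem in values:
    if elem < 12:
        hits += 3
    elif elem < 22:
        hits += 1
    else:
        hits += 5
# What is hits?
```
Trace:
  hits=0
  hits=5, elem=31
  hits=6, elem=14
  hits=11, elem=29
  hits=16, elem=39
  hits=21, elem=29
  hits=24, elem=10
  hits=29, elem=34
  hits=34, elem=33
  hits=39, elem=30

Final answer: 39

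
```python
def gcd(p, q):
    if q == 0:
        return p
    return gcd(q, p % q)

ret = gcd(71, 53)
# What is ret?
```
Call trace:
gcd(p=71, q=53)
  gcd(p=53, q=18)
    gcd(p=18, q=17)
      gcd(p=17, q=1)
        gcd(p=1, q=0)
        -> return 1
      -> return 1
    -> return 1
  -> return 1
-> return 1

Final answer: 1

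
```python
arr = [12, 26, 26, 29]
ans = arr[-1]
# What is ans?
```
Trace:
  arr=[12, 26, 26, 29]
  arr=[12, 26, 26, 29], ans=29

Final answer: 29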